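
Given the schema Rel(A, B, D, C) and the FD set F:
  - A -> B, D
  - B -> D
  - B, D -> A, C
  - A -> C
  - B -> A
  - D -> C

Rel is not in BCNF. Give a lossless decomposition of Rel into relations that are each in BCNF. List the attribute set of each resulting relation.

{A, B, D}; {C, D}

Candidate keys of the original relation: {A}, {B}.
Within {A, B, C, D}: {D}⁺ ∩ {A, B, C, D} = {C, D}, not the whole set, so D -> C violates BCNF; decompose into {C, D} and {A, B, D}.
{C, D}: every determinant is a superkey — BCNF.
{A, B, D}: every determinant is a superkey — BCNF.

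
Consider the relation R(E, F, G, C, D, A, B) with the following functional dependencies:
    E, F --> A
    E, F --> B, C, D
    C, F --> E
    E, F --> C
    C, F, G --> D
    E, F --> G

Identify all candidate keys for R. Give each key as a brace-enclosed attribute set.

Attributes never on any right-hand side: {F} — every candidate key must contain it.
Closure of {C, F} is {A, B, C, D, E, F, G}, the whole schema; {C, F} is a candidate key.
Closure of {E, F} is {A, B, C, D, E, F, G}, the whole schema; {E, F} is a candidate key.
No proper subset of any of these is a key, and no other minimal superkey exists.

{C, F}, {E, F}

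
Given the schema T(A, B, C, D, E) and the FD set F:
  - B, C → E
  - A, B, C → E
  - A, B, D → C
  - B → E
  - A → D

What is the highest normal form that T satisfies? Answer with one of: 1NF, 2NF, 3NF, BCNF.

Candidate key: {A, B}. Prime attributes: {A, B}.
B, C → E breaks BCNF: {B, C}⁺ = {B, C, E}, so {B, C} is not a superkey.
B, C → E has non-prime {E} on the right and a non-superkey on the left, so 3NF fails.
Since {A} ⊂ {A, B} and {A}⁺ ⊇ {D} with {D} non-prime, there is a partial dependency; 2NF fails.

1NF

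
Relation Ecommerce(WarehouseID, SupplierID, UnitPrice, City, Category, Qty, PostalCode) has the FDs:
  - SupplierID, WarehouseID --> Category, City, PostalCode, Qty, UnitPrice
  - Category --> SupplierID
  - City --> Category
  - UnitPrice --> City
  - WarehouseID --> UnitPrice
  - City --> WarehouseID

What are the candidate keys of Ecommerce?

{City}, {UnitPrice}, {WarehouseID}

{City}⁺ = {Category, City, PostalCode, Qty, SupplierID, UnitPrice, WarehouseID}, which is every attribute, so {City} is a candidate key.
{UnitPrice}⁺ = {Category, City, PostalCode, Qty, SupplierID, UnitPrice, WarehouseID}, which is every attribute, so {UnitPrice} is a candidate key.
{WarehouseID}⁺ = {Category, City, PostalCode, Qty, SupplierID, UnitPrice, WarehouseID}, which is every attribute, so {WarehouseID} is a candidate key.
No proper subset of any of these is a key, and no other minimal superkey exists.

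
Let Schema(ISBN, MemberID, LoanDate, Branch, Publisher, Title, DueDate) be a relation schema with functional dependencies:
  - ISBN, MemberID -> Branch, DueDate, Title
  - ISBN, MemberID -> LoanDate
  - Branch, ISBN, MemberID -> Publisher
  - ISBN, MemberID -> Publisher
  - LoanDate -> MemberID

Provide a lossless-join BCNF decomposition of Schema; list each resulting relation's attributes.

{Branch, DueDate, ISBN, LoanDate, Publisher, Title}; {LoanDate, MemberID}

Candidate keys of the original relation: {ISBN, LoanDate}, {ISBN, MemberID}.
In {Branch, DueDate, ISBN, LoanDate, MemberID, Publisher, Title}, {LoanDate} is not a superkey ({LoanDate}⁺ restricted to this set is {LoanDate, MemberID}), so split on LoanDate -> MemberID into {LoanDate, MemberID} and {Branch, DueDate, ISBN, LoanDate, Publisher, Title}.
{LoanDate, MemberID}: every determinant is a superkey — BCNF.
{Branch, DueDate, ISBN, LoanDate, Publisher, Title}: every determinant is a superkey — BCNF.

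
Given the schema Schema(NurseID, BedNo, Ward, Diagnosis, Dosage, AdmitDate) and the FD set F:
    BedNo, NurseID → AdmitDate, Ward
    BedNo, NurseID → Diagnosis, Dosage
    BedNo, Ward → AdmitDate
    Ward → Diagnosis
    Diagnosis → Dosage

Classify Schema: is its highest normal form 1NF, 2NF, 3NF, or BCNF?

Candidate key: {BedNo, NurseID}. Prime attributes: {BedNo, NurseID}.
BedNo, Ward → AdmitDate: {BedNo, Ward}⁺ = {AdmitDate, BedNo, Diagnosis, Dosage, Ward}, which is not all of the attributes, so the left side is not a superkey — BCNF is violated.
Because {AdmitDate} is non-prime and the left side of BedNo, Ward → AdmitDate is not a superkey, the relation is not in 3NF.
No proper subset of a key has a non-prime attribute in its closure, so there is no partial dependency; 2NF holds.

2NF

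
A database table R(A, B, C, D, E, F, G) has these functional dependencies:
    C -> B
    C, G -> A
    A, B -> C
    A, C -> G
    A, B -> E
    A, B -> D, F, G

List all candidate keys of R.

{A, B}, {A, C}, {C, G}

{A, B}⁺ = {A, B, C, D, E, F, G}, which is every attribute, so {A, B} is a candidate key.
{A, C}⁺ = {A, B, C, D, E, F, G}, which is every attribute, so {A, C} is a candidate key.
{C, G}⁺ = {A, B, C, D, E, F, G}, which is every attribute, so {C, G} is a candidate key.
No proper subset of any of these is a key, and no other minimal superkey exists.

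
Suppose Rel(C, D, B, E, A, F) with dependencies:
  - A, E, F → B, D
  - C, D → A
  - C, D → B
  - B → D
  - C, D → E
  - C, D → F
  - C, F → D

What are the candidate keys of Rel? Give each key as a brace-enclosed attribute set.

No FD produces {C}, so it must be in every candidate key.
{B, C}⁺ = {A, B, C, D, E, F} — all of the relation — so {B, C} is a candidate key.
{C, D}⁺ = {A, B, C, D, E, F} — all of the relation — so {C, D} is a candidate key.
{C, F}⁺ = {A, B, C, D, E, F} — all of the relation — so {C, F} is a candidate key.
Any other superkey properly contains one of these, so there are no further candidate keys.

{B, C}, {C, D}, {C, F}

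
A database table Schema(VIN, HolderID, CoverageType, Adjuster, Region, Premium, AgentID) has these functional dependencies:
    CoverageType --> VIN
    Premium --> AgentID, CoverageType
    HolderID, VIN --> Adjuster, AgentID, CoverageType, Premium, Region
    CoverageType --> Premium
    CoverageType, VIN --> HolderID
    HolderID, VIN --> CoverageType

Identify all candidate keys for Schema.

{CoverageType}⁺ = {Adjuster, AgentID, CoverageType, HolderID, Premium, Region, VIN}, which is every attribute, so {CoverageType} is a candidate key.
{Premium}⁺ = {Adjuster, AgentID, CoverageType, HolderID, Premium, Region, VIN}, which is every attribute, so {Premium} is a candidate key.
{HolderID, VIN}⁺ = {Adjuster, AgentID, CoverageType, HolderID, Premium, Region, VIN}, which is every attribute, so {HolderID, VIN} is a candidate key.
These are minimal and exhaustive — every other superkey contains one of them.

{CoverageType}, {HolderID, VIN}, {Premium}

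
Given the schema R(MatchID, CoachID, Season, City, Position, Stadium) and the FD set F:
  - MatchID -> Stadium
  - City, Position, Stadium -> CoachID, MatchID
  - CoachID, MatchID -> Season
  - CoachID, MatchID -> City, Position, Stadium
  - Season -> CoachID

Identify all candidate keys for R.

{City, MatchID, Position}, {City, Position, Stadium}, {CoachID, MatchID}, {MatchID, Season}

{CoachID, MatchID}⁺ = {City, CoachID, MatchID, Position, Season, Stadium} — all of the relation — so {CoachID, MatchID} is a candidate key.
{MatchID, Season}⁺ = {City, CoachID, MatchID, Position, Season, Stadium} — all of the relation — so {MatchID, Season} is a candidate key.
{City, MatchID, Position}⁺ = {City, CoachID, MatchID, Position, Season, Stadium} — all of the relation — so {City, MatchID, Position} is a candidate key.
{City, Position, Stadium}⁺ = {City, CoachID, MatchID, Position, Season, Stadium} — all of the relation — so {City, Position, Stadium} is a candidate key.
No proper subset of any of these is a key, and no other minimal superkey exists.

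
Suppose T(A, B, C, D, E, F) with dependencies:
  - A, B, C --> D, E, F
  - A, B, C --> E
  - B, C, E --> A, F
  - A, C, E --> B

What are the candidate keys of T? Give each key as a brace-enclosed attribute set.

{A, B, C}, {A, C, E}, {B, C, E}

No FD produces {C}, so it must be in every candidate key.
{A, B, C} is a candidate key since {A, B, C}⁺ = {A, B, C, D, E, F} covers every attribute.
{A, C, E} is a candidate key since {A, C, E}⁺ = {A, B, C, D, E, F} covers every attribute.
{B, C, E} is a candidate key since {B, C, E}⁺ = {A, B, C, D, E, F} covers every attribute.
No proper subset of any of these is a key, and no other minimal superkey exists.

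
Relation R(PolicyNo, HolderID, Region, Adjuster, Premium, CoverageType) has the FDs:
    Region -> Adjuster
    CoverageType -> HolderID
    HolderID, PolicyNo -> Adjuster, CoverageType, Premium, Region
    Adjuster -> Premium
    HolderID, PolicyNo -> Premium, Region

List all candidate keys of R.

Attributes never on any right-hand side: {PolicyNo} — every candidate key must contain it.
Closure of {CoverageType, PolicyNo} is {Adjuster, CoverageType, HolderID, PolicyNo, Premium, Region}, the whole schema; {CoverageType, PolicyNo} is a candidate key.
Closure of {HolderID, PolicyNo} is {Adjuster, CoverageType, HolderID, PolicyNo, Premium, Region}, the whole schema; {HolderID, PolicyNo} is a candidate key.
No proper subset of any of these is a key, and no other minimal superkey exists.

{CoverageType, PolicyNo}, {HolderID, PolicyNo}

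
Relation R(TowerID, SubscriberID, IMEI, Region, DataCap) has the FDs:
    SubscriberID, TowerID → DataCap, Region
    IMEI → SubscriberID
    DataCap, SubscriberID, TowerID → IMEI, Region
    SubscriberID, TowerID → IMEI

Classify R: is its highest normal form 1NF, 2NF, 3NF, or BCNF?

Candidate keys: {IMEI, TowerID}, {SubscriberID, TowerID}. Prime attributes: {IMEI, SubscriberID, TowerID}.
For IMEI → SubscriberID we have {IMEI}⁺ = {IMEI, SubscriberID}; {IMEI} is not a superkey, so BCNF fails.
Its right-hand attributes {SubscriberID} are all prime, as are those of every other non-superkey FD — the relation is in 3NF.

3NF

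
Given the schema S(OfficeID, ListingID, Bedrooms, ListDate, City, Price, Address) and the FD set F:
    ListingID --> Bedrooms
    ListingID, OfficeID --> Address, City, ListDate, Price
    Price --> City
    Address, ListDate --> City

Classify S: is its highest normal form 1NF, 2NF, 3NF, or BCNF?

1NF

Candidate key: {ListingID, OfficeID}. Prime attributes: {ListingID, OfficeID}.
ListingID --> Bedrooms: {ListingID}⁺ = {Bedrooms, ListingID}, which is not all of the attributes, so the left side is not a superkey — BCNF is violated.
ListingID --> Bedrooms determines the non-prime attribute {Bedrooms} from a non-superkey — 3NF is violated.
{ListingID} is a proper subset of the key {ListingID, OfficeID}, and {ListingID}⁺ contains the non-prime attribute {Bedrooms} — a partial dependency, so 2NF is violated.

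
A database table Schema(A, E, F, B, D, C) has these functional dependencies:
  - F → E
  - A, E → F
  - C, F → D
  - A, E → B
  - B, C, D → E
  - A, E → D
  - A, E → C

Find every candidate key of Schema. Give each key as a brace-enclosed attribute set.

{A} never appears on the right of any FD, so every key must include it.
{A, E} is a candidate key since {A, E}⁺ = {A, B, C, D, E, F} covers every attribute.
{A, F} is a candidate key since {A, F}⁺ = {A, B, C, D, E, F} covers every attribute.
{A, B, C, D} is a candidate key since {A, B, C, D}⁺ = {A, B, C, D, E, F} covers every attribute.
Any other superkey properly contains one of these, so there are no further candidate keys.

{A, B, C, D}, {A, E}, {A, F}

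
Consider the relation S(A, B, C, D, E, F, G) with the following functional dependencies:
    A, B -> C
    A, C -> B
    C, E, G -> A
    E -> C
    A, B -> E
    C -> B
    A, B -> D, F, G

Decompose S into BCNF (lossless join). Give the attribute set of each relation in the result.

Candidate keys of the original relation: {A, B}, {A, C}, {A, E}, {E, G}.
In {A, B, C, D, E, F, G}, {E} is not a superkey ({E}⁺ restricted to this set is {B, C, E}), so split on E -> B, C into {B, C, E} and {A, D, E, F, G}.
In {B, C, E}, {C} is not a superkey ({C}⁺ restricted to this set is {B, C}), so split on C -> B into {B, C} and {C, E}.
{B, C}: every determinant is a superkey — BCNF.
{C, E}: every determinant is a superkey — BCNF.
{A, D, E, F, G}: every determinant is a superkey — BCNF.

{A, D, E, F, G}; {B, C}; {C, E}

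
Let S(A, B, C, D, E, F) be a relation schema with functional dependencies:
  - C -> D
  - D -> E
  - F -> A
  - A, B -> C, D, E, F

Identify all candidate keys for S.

{B} never appears on the right of any FD, so every key must include it.
{A, B}⁺ = {A, B, C, D, E, F} — all of the relation — so {A, B} is a candidate key.
{B, F}⁺ = {A, B, C, D, E, F} — all of the relation — so {B, F} is a candidate key.
These are minimal and exhaustive — every other superkey contains one of them.

{A, B}, {B, F}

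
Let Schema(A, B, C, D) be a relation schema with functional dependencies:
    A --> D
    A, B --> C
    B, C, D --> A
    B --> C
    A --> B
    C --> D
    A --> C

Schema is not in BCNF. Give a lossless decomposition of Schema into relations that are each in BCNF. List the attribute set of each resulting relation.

Candidate keys of the original relation: {A}, {B}.
{A, B, C, D}: {C} determines {C, D} here but is not a superkey — split on C --> D, giving {C, D} and {A, B, C}.
{C, D} has no BCNF violation.
{A, B, C} has no BCNF violation.

{A, B, C}; {C, D}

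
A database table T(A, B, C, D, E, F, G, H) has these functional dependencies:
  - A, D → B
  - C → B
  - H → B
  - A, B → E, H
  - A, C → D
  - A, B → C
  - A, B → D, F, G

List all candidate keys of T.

No FD produces {A}, so it must be in every candidate key.
{A, B}⁺ = {A, B, C, D, E, F, G, H} — all of the relation — so {A, B} is a candidate key.
{A, C}⁺ = {A, B, C, D, E, F, G, H} — all of the relation — so {A, C} is a candidate key.
{A, D}⁺ = {A, B, C, D, E, F, G, H} — all of the relation — so {A, D} is a candidate key.
{A, H}⁺ = {A, B, C, D, E, F, G, H} — all of the relation — so {A, H} is a candidate key.
No proper subset of any of these is a key, and no other minimal superkey exists.

{A, B}, {A, C}, {A, D}, {A, H}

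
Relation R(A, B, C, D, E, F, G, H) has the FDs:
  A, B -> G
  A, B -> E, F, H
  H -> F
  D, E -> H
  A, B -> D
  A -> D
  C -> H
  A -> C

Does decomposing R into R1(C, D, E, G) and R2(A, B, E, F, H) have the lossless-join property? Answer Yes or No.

No

Common attributes: {E}; their closure is {E}.
R1 ⊄ {E} and R2 ⊄ {E}, so the split is lossy.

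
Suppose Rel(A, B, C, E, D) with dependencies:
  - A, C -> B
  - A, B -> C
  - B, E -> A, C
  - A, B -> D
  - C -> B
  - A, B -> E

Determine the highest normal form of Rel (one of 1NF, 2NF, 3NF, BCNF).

3NF

Candidate keys: {A, B}, {A, C}, {B, E}, {C, E}. Prime attributes: {A, B, C, E}.
C -> B breaks BCNF: {C}⁺ = {B, C}, so {C} is not a superkey.
Since {B} ⊆ prime attributes and every other non-superkey FD also has a prime right side, the schema is in 3NF.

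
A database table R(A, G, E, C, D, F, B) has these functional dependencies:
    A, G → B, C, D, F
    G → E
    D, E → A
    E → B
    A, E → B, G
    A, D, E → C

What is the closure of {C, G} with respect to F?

Start with {C, G}.
G → E applies; add {E} → now {C, E, G}.
E → B applies; add {B} → now {B, C, E, G}.
No further FD applies.

{B, C, E, G}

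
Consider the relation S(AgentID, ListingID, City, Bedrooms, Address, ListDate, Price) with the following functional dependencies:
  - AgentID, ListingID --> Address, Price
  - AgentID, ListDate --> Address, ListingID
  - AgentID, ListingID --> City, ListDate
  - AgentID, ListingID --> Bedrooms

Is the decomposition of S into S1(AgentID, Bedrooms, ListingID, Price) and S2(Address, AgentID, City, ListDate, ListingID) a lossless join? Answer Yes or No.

Yes

Common attributes: {AgentID, ListingID}; their closure is {Address, AgentID, Bedrooms, City, ListDate, ListingID, Price}.
S1 is contained in that closure, so S1 ∩ S2 --> S1 holds and the join is lossless.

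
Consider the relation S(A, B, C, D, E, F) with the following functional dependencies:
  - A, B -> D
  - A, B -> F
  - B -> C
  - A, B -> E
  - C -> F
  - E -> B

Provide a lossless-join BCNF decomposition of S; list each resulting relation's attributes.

{A, D, E}; {B, C}; {B, E}; {C, F}

Candidate keys of the original relation: {A, B}, {A, E}.
{A, B, C, D, E, F}: {B} determines {B, C, F} here but is not a superkey — split on B -> C, F, giving {B, C, F} and {A, B, D, E}.
{B, C, F}: {C} determines {C, F} here but is not a superkey — split on C -> F, giving {C, F} and {B, C}.
{C, F}: every determinant is a superkey — BCNF.
{B, C}: every determinant is a superkey — BCNF.
{A, B, D, E}: {E} determines {B, E} here but is not a superkey — split on E -> B, giving {B, E} and {A, D, E}.
{B, E}: every determinant is a superkey — BCNF.
{A, D, E}: every determinant is a superkey — BCNF.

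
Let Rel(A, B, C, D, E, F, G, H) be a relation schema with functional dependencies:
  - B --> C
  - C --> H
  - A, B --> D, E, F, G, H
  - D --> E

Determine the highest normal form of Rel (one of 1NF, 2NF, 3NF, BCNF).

Candidate key: {A, B}. Prime attributes: {A, B}.
For B --> C we have {B}⁺ = {B, C, H}; {B} is not a superkey, so BCNF fails.
Because {C} is non-prime and the left side of B --> C is not a superkey, the relation is not in 3NF.
The proper key subset {B} of {A, B} determines non-prime {C, H}, so the relation is not even in 2NF.

1NF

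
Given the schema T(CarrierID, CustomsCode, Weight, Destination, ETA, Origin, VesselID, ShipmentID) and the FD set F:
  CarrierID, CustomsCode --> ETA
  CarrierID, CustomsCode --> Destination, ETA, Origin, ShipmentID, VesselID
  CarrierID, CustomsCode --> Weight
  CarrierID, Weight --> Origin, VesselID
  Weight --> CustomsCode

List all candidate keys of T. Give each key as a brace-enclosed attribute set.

{CarrierID} never appears on the right of any FD, so every key must include it.
{CarrierID, CustomsCode}⁺ = {CarrierID, CustomsCode, Destination, ETA, Origin, ShipmentID, VesselID, Weight}, which is every attribute, so {CarrierID, CustomsCode} is a candidate key.
{CarrierID, Weight}⁺ = {CarrierID, CustomsCode, Destination, ETA, Origin, ShipmentID, VesselID, Weight}, which is every attribute, so {CarrierID, Weight} is a candidate key.
Any other superkey properly contains one of these, so there are no further candidate keys.

{CarrierID, CustomsCode}, {CarrierID, Weight}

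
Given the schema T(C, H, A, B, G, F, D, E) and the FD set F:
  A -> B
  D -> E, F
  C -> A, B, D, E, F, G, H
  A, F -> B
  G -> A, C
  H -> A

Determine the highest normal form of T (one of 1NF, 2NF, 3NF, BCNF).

Candidate keys: {C}, {G}. Prime attributes: {C, G}.
A -> B: {A}⁺ = {A, B}, which is not all of the attributes, so the left side is not a superkey — BCNF is violated.
A -> B determines the non-prime attribute {B} from a non-superkey — 3NF is violated.
With only single-attribute keys there can be no partial dependency, so 2NF holds.

2NF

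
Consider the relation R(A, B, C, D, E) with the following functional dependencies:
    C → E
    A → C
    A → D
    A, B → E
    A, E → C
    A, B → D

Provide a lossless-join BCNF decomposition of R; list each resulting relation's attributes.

Candidate key of the original relation: {A, B}.
{A, B, C, D, E}: {C} determines {C, E} here but is not a superkey — split on C → E, giving {C, E} and {A, B, C, D}.
{C, E} is in BCNF.
{A, B, C, D}: {A} determines {A, C, D} here but is not a superkey — split on A → C, D, giving {A, C, D} and {A, B}.
{A, C, D} is in BCNF.
{A, B} is in BCNF.

{A, B}; {A, C, D}; {C, E}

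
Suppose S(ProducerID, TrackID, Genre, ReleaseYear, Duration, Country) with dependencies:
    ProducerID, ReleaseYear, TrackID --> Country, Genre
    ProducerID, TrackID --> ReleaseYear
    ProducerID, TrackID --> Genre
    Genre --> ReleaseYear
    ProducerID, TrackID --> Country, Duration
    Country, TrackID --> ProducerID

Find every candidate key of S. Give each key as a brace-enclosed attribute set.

{Country, TrackID}, {ProducerID, TrackID}

{TrackID} never appears on the right of any FD, so every key must include it.
Closure of {Country, TrackID} is {Country, Duration, Genre, ProducerID, ReleaseYear, TrackID}, the whole schema; {Country, TrackID} is a candidate key.
Closure of {ProducerID, TrackID} is {Country, Duration, Genre, ProducerID, ReleaseYear, TrackID}, the whole schema; {ProducerID, TrackID} is a candidate key.
Any other superkey properly contains one of these, so there are no further candidate keys.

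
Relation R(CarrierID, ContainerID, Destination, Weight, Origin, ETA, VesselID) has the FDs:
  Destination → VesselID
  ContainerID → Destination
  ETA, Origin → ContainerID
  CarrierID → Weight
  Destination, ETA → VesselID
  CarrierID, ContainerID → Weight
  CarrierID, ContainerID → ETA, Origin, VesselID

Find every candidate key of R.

No FD produces {CarrierID}, so it must be in every candidate key.
{CarrierID, ContainerID}⁺ = {CarrierID, ContainerID, Destination, ETA, Origin, VesselID, Weight} — all of the relation — so {CarrierID, ContainerID} is a candidate key.
{CarrierID, ETA, Origin}⁺ = {CarrierID, ContainerID, Destination, ETA, Origin, VesselID, Weight} — all of the relation — so {CarrierID, ETA, Origin} is a candidate key.
These are minimal and exhaustive — every other superkey contains one of them.

{CarrierID, ContainerID}, {CarrierID, ETA, Origin}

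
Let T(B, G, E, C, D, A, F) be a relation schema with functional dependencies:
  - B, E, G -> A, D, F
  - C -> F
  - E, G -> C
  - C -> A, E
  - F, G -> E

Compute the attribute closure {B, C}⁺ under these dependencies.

Start with {B, C}.
C -> F applies; add {F} → now {B, C, F}.
C -> A, E applies; add {A, E} → now {A, B, C, E, F}.
No further FD applies.

{A, B, C, E, F}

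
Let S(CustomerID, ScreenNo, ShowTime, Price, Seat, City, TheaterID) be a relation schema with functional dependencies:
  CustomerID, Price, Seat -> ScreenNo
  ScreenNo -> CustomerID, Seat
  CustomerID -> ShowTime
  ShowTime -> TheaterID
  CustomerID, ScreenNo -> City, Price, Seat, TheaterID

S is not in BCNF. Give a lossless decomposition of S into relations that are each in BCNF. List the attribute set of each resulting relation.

{City, CustomerID, Price, ScreenNo, Seat}; {CustomerID, ShowTime}; {ShowTime, TheaterID}

Candidate keys of the original relation: {CustomerID, Price, Seat}, {ScreenNo}.
{City, CustomerID, Price, ScreenNo, Seat, ShowTime, TheaterID}: {CustomerID} determines {CustomerID, ShowTime, TheaterID} here but is not a superkey — split on CustomerID -> ShowTime, TheaterID, giving {CustomerID, ShowTime, TheaterID} and {City, CustomerID, Price, ScreenNo, Seat}.
{CustomerID, ShowTime, TheaterID}: {ShowTime} determines {ShowTime, TheaterID} here but is not a superkey — split on ShowTime -> TheaterID, giving {ShowTime, TheaterID} and {CustomerID, ShowTime}.
{ShowTime, TheaterID}: every determinant is a superkey — BCNF.
{CustomerID, ShowTime}: every determinant is a superkey — BCNF.
{City, CustomerID, Price, ScreenNo, Seat}: every determinant is a superkey — BCNF.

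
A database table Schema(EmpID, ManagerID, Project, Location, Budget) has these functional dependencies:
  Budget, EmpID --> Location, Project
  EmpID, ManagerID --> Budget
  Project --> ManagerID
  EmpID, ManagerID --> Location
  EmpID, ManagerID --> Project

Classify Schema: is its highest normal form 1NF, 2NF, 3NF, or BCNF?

3NF

Candidate keys: {Budget, EmpID}, {EmpID, ManagerID}, {EmpID, Project}. Prime attributes: {Budget, EmpID, ManagerID, Project}.
For Project --> ManagerID we have {Project}⁺ = {ManagerID, Project}; {Project} is not a superkey, so BCNF fails.
Since {ManagerID} ⊆ prime attributes and every other non-superkey FD also has a prime right side, the schema is in 3NF.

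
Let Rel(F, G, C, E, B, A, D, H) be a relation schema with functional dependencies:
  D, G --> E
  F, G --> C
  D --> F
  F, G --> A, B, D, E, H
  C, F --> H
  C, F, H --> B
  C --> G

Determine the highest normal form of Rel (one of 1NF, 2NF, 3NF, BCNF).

Candidate keys: {C, D}, {C, F}, {D, G}, {F, G}. Prime attributes: {C, D, F, G}.
For D --> F we have {D}⁺ = {D, F}; {D} is not a superkey, so BCNF fails.
Its right-hand attributes {F} are all prime, as are those of every other non-superkey FD — the relation is in 3NF.

3NF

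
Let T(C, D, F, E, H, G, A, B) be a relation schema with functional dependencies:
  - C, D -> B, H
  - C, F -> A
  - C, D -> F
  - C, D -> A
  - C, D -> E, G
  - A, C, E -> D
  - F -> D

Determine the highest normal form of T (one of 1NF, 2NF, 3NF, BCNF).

Candidate keys: {A, C, E}, {C, D}, {C, F}. Prime attributes: {A, C, D, E, F}.
F -> D: {F}⁺ = {D, F}, which is not all of the attributes, so the left side is not a superkey — BCNF is violated.
Since {D} ⊆ prime attributes and every other non-superkey FD also has a prime right side, the schema is in 3NF.

3NF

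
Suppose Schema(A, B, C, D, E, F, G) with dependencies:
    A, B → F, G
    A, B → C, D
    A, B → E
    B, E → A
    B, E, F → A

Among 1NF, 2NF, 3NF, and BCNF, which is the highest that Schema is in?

Candidate keys: {A, B}, {B, E}. Prime attributes: {A, B, E}.
The left-hand side of every FD is a superkey, so BCNF is satisfied.

BCNF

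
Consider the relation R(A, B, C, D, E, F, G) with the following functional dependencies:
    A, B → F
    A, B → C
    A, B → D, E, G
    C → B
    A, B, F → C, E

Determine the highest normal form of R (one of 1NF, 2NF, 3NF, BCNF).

3NF

Candidate keys: {A, B}, {A, C}. Prime attributes: {A, B, C}.
For C → B we have {C}⁺ = {B, C}; {C} is not a superkey, so BCNF fails.
Its right-hand attributes {B} are all prime, as are those of every other non-superkey FD — the relation is in 3NF.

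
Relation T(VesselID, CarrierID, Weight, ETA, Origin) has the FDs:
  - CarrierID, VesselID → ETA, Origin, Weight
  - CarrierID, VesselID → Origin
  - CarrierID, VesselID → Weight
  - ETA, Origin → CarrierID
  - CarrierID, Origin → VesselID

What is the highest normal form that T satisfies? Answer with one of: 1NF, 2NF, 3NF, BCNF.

BCNF

Candidate keys: {CarrierID, Origin}, {CarrierID, VesselID}, {ETA, Origin}. Prime attributes: {CarrierID, ETA, Origin, VesselID}.
Each dependency's left side is a superkey — BCNF holds.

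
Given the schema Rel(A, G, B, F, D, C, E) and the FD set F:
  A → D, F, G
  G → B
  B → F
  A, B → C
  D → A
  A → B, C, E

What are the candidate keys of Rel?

Closure of {A} is {A, B, C, D, E, F, G}, the whole schema; {A} is a candidate key.
Closure of {D} is {A, B, C, D, E, F, G}, the whole schema; {D} is a candidate key.
No proper subset of any of these is a key, and no other minimal superkey exists.

{A}, {D}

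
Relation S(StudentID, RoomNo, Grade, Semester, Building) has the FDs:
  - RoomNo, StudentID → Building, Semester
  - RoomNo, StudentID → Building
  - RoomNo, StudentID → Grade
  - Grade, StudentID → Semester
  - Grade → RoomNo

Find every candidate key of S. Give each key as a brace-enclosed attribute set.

{Grade, StudentID}, {RoomNo, StudentID}

{StudentID} never appears on the right of any FD, so every key must include it.
Closure of {Grade, StudentID} is {Building, Grade, RoomNo, Semester, StudentID}, the whole schema; {Grade, StudentID} is a candidate key.
Closure of {RoomNo, StudentID} is {Building, Grade, RoomNo, Semester, StudentID}, the whole schema; {RoomNo, StudentID} is a candidate key.
No proper subset of any of these is a key, and no other minimal superkey exists.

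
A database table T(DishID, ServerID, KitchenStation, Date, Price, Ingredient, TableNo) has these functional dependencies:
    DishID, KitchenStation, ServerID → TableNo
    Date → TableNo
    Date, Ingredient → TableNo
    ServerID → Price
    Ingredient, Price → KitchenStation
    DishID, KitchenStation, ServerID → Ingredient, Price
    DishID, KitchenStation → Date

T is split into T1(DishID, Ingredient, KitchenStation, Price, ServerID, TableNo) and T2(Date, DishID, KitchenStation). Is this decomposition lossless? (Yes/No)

The shared attributes are {DishID, KitchenStation} and {DishID, KitchenStation}⁺ = {Date, DishID, KitchenStation, TableNo}.
T2 is contained in that closure, so T1 ∩ T2 → T2 holds and the join is lossless.

Yes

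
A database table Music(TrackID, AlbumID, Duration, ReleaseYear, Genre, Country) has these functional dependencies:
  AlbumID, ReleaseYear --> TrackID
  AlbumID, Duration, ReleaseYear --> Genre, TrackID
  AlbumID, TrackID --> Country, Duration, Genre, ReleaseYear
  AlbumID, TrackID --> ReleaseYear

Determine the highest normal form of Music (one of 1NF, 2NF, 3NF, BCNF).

BCNF

Candidate keys: {AlbumID, ReleaseYear}, {AlbumID, TrackID}. Prime attributes: {AlbumID, ReleaseYear, TrackID}.
The left-hand side of every FD is a superkey, so BCNF is satisfied.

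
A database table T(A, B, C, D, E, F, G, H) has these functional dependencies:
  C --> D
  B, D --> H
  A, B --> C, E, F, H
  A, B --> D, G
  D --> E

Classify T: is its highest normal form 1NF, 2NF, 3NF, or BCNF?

2NF

Candidate key: {A, B}. Prime attributes: {A, B}.
For C --> D we have {C}⁺ = {C, D, E}; {C} is not a superkey, so BCNF fails.
C --> D has non-prime {D} on the right and a non-superkey on the left, so 3NF fails.
No proper subset of a key has a non-prime attribute in its closure, so there is no partial dependency; 2NF holds.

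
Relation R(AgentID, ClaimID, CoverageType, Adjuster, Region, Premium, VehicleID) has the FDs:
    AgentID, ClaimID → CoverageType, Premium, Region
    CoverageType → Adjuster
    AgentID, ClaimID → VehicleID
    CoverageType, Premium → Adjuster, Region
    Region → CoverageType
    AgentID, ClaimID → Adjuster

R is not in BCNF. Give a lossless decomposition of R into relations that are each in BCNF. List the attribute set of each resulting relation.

{Adjuster, CoverageType}; {AgentID, ClaimID, CoverageType, Premium, VehicleID}; {CoverageType, Region}; {Premium, Region}

Candidate key of the original relation: {AgentID, ClaimID}.
In {Adjuster, AgentID, ClaimID, CoverageType, Premium, Region, VehicleID}, {CoverageType} is not a superkey ({CoverageType}⁺ restricted to this set is {Adjuster, CoverageType}), so split on CoverageType → Adjuster into {Adjuster, CoverageType} and {AgentID, ClaimID, CoverageType, Premium, Region, VehicleID}.
{Adjuster, CoverageType} is in BCNF.
In {AgentID, ClaimID, CoverageType, Premium, Region, VehicleID}, {CoverageType, Premium} is not a superkey ({CoverageType, Premium}⁺ restricted to this set is {CoverageType, Premium, Region}), so split on CoverageType, Premium → Region into {CoverageType, Premium, Region} and {AgentID, ClaimID, CoverageType, Premium, VehicleID}.
In {CoverageType, Premium, Region}, {Region} is not a superkey ({Region}⁺ restricted to this set is {CoverageType, Region}), so split on Region → CoverageType into {CoverageType, Region} and {Premium, Region}.
{CoverageType, Region} is in BCNF.
{Premium, Region} is in BCNF.
{AgentID, ClaimID, CoverageType, Premium, VehicleID} is in BCNF.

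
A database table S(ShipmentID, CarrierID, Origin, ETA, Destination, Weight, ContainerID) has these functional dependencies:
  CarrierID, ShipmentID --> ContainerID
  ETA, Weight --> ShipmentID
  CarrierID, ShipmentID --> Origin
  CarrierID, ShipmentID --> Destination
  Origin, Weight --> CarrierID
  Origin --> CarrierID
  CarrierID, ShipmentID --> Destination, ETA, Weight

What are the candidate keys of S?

{CarrierID, ShipmentID} is a candidate key since {CarrierID, ShipmentID}⁺ = {CarrierID, ContainerID, Destination, ETA, Origin, ShipmentID, Weight} covers every attribute.
{Origin, ShipmentID} is a candidate key since {Origin, ShipmentID}⁺ = {CarrierID, ContainerID, Destination, ETA, Origin, ShipmentID, Weight} covers every attribute.
{CarrierID, ETA, Weight} is a candidate key since {CarrierID, ETA, Weight}⁺ = {CarrierID, ContainerID, Destination, ETA, Origin, ShipmentID, Weight} covers every attribute.
{ETA, Origin, Weight} is a candidate key since {ETA, Origin, Weight}⁺ = {CarrierID, ContainerID, Destination, ETA, Origin, ShipmentID, Weight} covers every attribute.
Any other superkey properly contains one of these, so there are no further candidate keys.

{CarrierID, ETA, Weight}, {CarrierID, ShipmentID}, {ETA, Origin, Weight}, {Origin, ShipmentID}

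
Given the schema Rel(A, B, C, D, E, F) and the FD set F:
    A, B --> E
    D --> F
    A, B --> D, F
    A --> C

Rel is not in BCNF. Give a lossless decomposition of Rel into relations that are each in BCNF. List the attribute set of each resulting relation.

Candidate key of the original relation: {A, B}.
Within {A, B, C, D, E, F}: {D}⁺ ∩ {A, B, C, D, E, F} = {D, F}, not the whole set, so D --> F violates BCNF; decompose into {D, F} and {A, B, C, D, E}.
{D, F}: every determinant is a superkey — BCNF.
Within {A, B, C, D, E}: {A}⁺ ∩ {A, B, C, D, E} = {A, C}, not the whole set, so A --> C violates BCNF; decompose into {A, C} and {A, B, D, E}.
{A, C}: every determinant is a superkey — BCNF.
{A, B, D, E}: every determinant is a superkey — BCNF.

{A, B, D, E}; {A, C}; {D, F}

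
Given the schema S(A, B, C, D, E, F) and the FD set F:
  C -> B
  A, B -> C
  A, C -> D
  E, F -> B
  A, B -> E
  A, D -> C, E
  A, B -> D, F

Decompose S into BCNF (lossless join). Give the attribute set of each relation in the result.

Candidate keys of the original relation: {A, B}, {A, C}, {A, D}, {A, E, F}.
{A, B, C, D, E, F}: {C} determines {B, C} here but is not a superkey — split on C -> B, giving {B, C} and {A, C, D, E, F}.
{B, C} has no BCNF violation.
{A, C, D, E, F} has no BCNF violation.

{A, C, D, E, F}; {B, C}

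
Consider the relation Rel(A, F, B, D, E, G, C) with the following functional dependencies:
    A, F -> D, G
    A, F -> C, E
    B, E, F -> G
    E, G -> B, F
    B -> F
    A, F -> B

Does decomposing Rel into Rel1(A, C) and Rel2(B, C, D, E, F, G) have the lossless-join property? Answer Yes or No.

The shared attributes are {C} and {C}⁺ = {C}.
Neither Rel1 nor Rel2 is contained in that closure, so the decomposition is lossy.

No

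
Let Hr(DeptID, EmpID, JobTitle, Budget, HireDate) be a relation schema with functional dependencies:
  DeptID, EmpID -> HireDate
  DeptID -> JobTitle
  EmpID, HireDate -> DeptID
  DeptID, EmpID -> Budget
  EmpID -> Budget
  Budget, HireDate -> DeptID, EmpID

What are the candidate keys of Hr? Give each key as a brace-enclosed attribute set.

Closure of {Budget, HireDate} is {Budget, DeptID, EmpID, HireDate, JobTitle}, the whole schema; {Budget, HireDate} is a candidate key.
Closure of {DeptID, EmpID} is {Budget, DeptID, EmpID, HireDate, JobTitle}, the whole schema; {DeptID, EmpID} is a candidate key.
Closure of {EmpID, HireDate} is {Budget, DeptID, EmpID, HireDate, JobTitle}, the whole schema; {EmpID, HireDate} is a candidate key.
These are minimal and exhaustive — every other superkey contains one of them.

{Budget, HireDate}, {DeptID, EmpID}, {EmpID, HireDate}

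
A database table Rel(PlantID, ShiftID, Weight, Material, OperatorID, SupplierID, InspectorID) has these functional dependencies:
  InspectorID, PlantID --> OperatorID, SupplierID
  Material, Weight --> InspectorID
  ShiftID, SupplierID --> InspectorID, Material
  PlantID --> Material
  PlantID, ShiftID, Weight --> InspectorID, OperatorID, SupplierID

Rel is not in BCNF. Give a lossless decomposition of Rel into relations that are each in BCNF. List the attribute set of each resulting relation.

{InspectorID, OperatorID, PlantID, SupplierID}; {InspectorID, PlantID, Weight}; {Material, PlantID}; {PlantID, ShiftID, Weight}

Candidate key of the original relation: {PlantID, ShiftID, Weight}.
In {InspectorID, Material, OperatorID, PlantID, ShiftID, SupplierID, Weight}, {InspectorID, PlantID} is not a superkey ({InspectorID, PlantID}⁺ restricted to this set is {InspectorID, Material, OperatorID, PlantID, SupplierID}), so split on InspectorID, PlantID --> Material, OperatorID, SupplierID into {InspectorID, Material, OperatorID, PlantID, SupplierID} and {InspectorID, PlantID, ShiftID, Weight}.
In {InspectorID, Material, OperatorID, PlantID, SupplierID}, {PlantID} is not a superkey ({PlantID}⁺ restricted to this set is {Material, PlantID}), so split on PlantID --> Material into {Material, PlantID} and {InspectorID, OperatorID, PlantID, SupplierID}.
{Material, PlantID} is in BCNF.
{InspectorID, OperatorID, PlantID, SupplierID} is in BCNF.
In {InspectorID, PlantID, ShiftID, Weight}, {PlantID, Weight} is not a superkey ({PlantID, Weight}⁺ restricted to this set is {InspectorID, PlantID, Weight}), so split on PlantID, Weight --> InspectorID into {InspectorID, PlantID, Weight} and {PlantID, ShiftID, Weight}.
{InspectorID, PlantID, Weight} is in BCNF.
{PlantID, ShiftID, Weight} is in BCNF.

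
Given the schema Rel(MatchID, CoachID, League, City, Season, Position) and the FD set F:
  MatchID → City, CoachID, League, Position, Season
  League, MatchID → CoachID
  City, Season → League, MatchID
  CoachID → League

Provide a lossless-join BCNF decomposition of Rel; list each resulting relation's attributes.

Candidate keys of the original relation: {City, Season}, {MatchID}.
Within {City, CoachID, League, MatchID, Position, Season}: {CoachID}⁺ ∩ {City, CoachID, League, MatchID, Position, Season} = {CoachID, League}, not the whole set, so CoachID → League violates BCNF; decompose into {CoachID, League} and {City, CoachID, MatchID, Position, Season}.
{CoachID, League}: every determinant is a superkey — BCNF.
{City, CoachID, MatchID, Position, Season}: every determinant is a superkey — BCNF.

{City, CoachID, MatchID, Position, Season}; {CoachID, League}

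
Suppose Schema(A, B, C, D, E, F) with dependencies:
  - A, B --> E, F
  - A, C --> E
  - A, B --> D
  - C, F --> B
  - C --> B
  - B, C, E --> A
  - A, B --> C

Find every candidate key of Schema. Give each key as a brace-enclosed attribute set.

{A, B}⁺ = {A, B, C, D, E, F} — all of the relation — so {A, B} is a candidate key.
{A, C}⁺ = {A, B, C, D, E, F} — all of the relation — so {A, C} is a candidate key.
{C, E}⁺ = {A, B, C, D, E, F} — all of the relation — so {C, E} is a candidate key.
No proper subset of any of these is a key, and no other minimal superkey exists.

{A, B}, {A, C}, {C, E}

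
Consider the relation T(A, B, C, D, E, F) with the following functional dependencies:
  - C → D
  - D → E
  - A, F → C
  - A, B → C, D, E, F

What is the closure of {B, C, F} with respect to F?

{B, C, D, E, F}

Start with {B, C, F}.
C → D applies; add {D} → now {B, C, D, F}.
D → E applies; add {E} → now {B, C, D, E, F}.
No further FD applies.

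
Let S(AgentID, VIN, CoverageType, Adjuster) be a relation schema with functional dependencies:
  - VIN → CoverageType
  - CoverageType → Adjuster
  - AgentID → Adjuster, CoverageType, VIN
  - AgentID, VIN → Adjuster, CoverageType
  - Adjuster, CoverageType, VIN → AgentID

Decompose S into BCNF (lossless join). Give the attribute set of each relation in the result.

{Adjuster, CoverageType}; {AgentID, CoverageType, VIN}

Candidate keys of the original relation: {AgentID}, {VIN}.
In {Adjuster, AgentID, CoverageType, VIN}, {CoverageType} is not a superkey ({CoverageType}⁺ restricted to this set is {Adjuster, CoverageType}), so split on CoverageType → Adjuster into {Adjuster, CoverageType} and {AgentID, CoverageType, VIN}.
{Adjuster, CoverageType} has no BCNF violation.
{AgentID, CoverageType, VIN} has no BCNF violation.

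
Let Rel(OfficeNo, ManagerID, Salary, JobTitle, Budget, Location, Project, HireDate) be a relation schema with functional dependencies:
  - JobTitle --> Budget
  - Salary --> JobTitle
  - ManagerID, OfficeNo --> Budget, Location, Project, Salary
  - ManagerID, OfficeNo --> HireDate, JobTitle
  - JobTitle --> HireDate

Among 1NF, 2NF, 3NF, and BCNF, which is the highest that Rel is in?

2NF

Candidate key: {ManagerID, OfficeNo}. Prime attributes: {ManagerID, OfficeNo}.
For JobTitle --> Budget we have {JobTitle}⁺ = {Budget, HireDate, JobTitle}; {JobTitle} is not a superkey, so BCNF fails.
JobTitle --> Budget determines the non-prime attribute {Budget} from a non-superkey — 3NF is violated.
No non-prime attribute depends on a proper subset of any candidate key, so 2NF holds.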